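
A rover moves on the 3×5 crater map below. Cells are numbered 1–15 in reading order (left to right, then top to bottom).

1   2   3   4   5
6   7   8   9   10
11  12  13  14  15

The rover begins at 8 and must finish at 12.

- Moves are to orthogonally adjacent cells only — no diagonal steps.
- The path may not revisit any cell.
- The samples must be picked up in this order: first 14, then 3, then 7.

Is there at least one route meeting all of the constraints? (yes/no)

yes

One route that works: 8 → 13 → 14 → 9 → 4 → 3 → 2 → 7 → 12.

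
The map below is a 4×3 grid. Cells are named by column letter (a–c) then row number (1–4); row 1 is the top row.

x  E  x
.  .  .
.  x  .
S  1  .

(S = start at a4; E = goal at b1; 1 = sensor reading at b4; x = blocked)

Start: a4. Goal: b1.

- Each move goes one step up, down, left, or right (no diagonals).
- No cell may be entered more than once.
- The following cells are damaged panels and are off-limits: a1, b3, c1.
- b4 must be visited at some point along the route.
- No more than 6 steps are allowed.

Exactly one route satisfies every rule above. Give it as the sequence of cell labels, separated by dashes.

The 6-move cap with required stops at b4 leaves no slack for detours.
Route from a4: 2× right (reaching c4), 2× up (reaching c2), left to b2, up to b1 — 6 moves in all.
Check: all required cells visited; 6 ≤ 6 moves.

a4 - b4 - c4 - c3 - c2 - b2 - b1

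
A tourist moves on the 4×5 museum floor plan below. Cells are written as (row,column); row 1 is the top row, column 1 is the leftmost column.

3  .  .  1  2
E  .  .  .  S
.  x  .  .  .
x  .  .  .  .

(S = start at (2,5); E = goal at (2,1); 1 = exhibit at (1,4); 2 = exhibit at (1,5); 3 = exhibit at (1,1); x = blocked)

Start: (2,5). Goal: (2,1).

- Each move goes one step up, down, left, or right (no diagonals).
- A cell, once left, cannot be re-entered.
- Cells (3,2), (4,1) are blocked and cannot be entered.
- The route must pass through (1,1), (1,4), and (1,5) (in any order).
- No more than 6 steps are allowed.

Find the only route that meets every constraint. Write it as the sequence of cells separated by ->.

(2,5) -> (1,5) -> (1,4) -> (1,3) -> (1,2) -> (1,1) -> (2,1)

Any route must reach (1,1), (1,4), and (1,5) and still end at (2,1) within 6 moves, so the order of the required stops is forced.
Route from (2,5): up to (1,5), 4× left (reaching (1,1)), down to (2,1) — 6 moves in all.
Check: all required cells visited; 6 ≤ 6 moves.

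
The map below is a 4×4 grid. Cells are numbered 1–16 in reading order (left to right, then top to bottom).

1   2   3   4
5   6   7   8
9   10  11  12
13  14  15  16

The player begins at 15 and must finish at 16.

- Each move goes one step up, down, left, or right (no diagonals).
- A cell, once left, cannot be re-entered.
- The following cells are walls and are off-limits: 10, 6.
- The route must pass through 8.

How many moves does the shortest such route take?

Any route passes through 8 somewhere between 15 and 16. Summing Manhattan distances along the two legs (15 → 8 → 16) gives a lower bound of 3 + 2 = 5 moves.
A route of 5 moves achieves this: 15 → 11 → 7 → 8 → 12 → 16.
Since 5 matches the lower bound, it is optimal.

5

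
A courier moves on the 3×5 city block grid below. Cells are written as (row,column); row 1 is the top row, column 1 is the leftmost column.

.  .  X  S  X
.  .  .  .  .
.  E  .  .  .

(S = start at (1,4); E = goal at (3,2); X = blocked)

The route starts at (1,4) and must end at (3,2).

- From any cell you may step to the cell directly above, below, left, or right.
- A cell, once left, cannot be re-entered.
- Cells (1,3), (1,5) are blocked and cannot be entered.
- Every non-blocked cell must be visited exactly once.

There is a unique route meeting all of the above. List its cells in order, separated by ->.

(1,4) -> (2,4) -> (2,5) -> (3,5) -> (3,4) -> (3,3) -> (2,3) -> (2,2) -> (1,2) -> (1,1) -> (2,1) -> (3,1) -> (3,2)

Need to visit all 13 open cells exactly once, starting at (1,4) and ending at (3,2).
Route from (1,4): down to (2,4), right to (2,5), down to (3,5), 2× left (reaching (3,3)), up to (2,3), left to (2,2), up to (1,2), left to (1,1), 2× down (reaching (3,1)), right to (3,2) — 12 moves in all.
Check: all 13 open cells covered.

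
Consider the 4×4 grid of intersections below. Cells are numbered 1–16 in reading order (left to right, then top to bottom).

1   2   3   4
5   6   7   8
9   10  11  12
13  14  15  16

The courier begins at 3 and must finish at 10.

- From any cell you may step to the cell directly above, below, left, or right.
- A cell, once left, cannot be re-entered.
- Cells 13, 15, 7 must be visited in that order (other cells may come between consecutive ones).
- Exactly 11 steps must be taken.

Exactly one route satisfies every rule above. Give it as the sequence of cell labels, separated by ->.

The waypoints must appear in the order 13, 15, 7, with no cell reused.
Route from 3: left 2 to 1, down 3 to 13, right 2 to 15, up 2 to 7, left 1 to 6, down 1 to 10 — 11 moves in all.
Check: order respected (13 at step 5, 15 at step 7, 7 at step 9); 11 moves as required.

3 -> 2 -> 1 -> 5 -> 9 -> 13 -> 14 -> 15 -> 11 -> 7 -> 6 -> 10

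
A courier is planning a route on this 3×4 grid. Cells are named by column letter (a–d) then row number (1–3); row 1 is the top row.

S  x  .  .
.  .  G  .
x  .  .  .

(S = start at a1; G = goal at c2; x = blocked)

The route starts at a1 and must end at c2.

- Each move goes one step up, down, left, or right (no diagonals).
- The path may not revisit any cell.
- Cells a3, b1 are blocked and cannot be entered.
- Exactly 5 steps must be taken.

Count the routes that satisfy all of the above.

Need simple routes of exactly 5 moves from a1 to c2 (Manhattan distance 3, so 1 moves are spent on a detour and 1 undoing it).
Enumerating: a1 a2 b2 b3 c3 c2.
That gives 1 route.

1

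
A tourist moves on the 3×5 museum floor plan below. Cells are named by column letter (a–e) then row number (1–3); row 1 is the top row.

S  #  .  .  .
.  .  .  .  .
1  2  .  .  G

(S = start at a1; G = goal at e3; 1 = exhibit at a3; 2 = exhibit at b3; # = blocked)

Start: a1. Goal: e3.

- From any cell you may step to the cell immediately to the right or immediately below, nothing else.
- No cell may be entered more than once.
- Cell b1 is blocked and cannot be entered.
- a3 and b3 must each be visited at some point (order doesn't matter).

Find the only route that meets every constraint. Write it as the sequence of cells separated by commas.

a1, a2, a3, b3, c3, d3, e3

Moves only go right or down, so the column and row indices never decrease.
Route from a1: 2× down (reaching a3), 4× right (reaching e3) — 6 moves in all.
Check: all required cells visited.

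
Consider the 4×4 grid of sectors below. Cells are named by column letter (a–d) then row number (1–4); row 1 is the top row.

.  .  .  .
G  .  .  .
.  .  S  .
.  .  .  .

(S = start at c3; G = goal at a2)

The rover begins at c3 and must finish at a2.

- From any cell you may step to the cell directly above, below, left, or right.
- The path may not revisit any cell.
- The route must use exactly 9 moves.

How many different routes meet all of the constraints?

Need simple routes of exactly 9 moves from c3 to a2 (Manhattan distance 3, so 3 moves are spent on a detour and 3 undoing it).
Branch systematically from the start, pruning whenever the remaining move budget drops below the Manhattan distance to a2 or differs from it in parity. Grouping the completions by first move — via c2: 5; via c4: 9; via b3: 2; via d3: 7 — and summing: 5 + 9 + 2 + 7 = 23.
That gives 23 routes.

23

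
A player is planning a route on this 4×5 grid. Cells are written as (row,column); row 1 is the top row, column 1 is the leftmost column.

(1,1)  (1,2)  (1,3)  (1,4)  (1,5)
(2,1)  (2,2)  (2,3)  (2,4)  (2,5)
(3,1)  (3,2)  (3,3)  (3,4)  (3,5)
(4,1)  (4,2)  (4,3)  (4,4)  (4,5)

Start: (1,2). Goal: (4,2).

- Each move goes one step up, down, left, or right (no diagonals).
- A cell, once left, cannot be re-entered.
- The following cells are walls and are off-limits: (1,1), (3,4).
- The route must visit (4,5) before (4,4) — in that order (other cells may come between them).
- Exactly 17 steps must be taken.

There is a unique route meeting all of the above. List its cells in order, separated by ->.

(1,2) -> (1,3) -> (2,3) -> (2,4) -> (1,4) -> (1,5) -> (2,5) -> (3,5) -> (4,5) -> (4,4) -> (4,3) -> (3,3) -> (3,2) -> (2,2) -> (2,1) -> (3,1) -> (4,1) -> (4,2)

The waypoints must appear in the order (4,5), (4,4), with no cell reused.
Route from (1,2): right 1 to (1,3), down 1 to (2,3), right 1 to (2,4), up 1 to (1,4), right 1 to (1,5), down 3 to (4,5), left 2 to (4,3), up 1 to (3,3), left 1 to (3,2), up 1 to (2,2), left 1 to (2,1), down 2 to (4,1), right 1 to (4,2) — 17 moves in all.
Check: order respected ((4,5) at step 8, (4,4) at step 9); 17 moves as required.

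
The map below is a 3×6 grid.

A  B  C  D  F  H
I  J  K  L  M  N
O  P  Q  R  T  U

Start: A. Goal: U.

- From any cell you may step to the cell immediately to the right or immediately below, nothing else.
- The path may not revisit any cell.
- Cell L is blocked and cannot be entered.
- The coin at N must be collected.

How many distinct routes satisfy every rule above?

2

A right/down-only route from A to U makes exactly 2 down-moves and 5 right-moves in some order.
With no other constraints that would be C(7,2) = 21 routes.
Split at N and multiply the segment counts (each segment already excludes blocked cells): A→N: 2; N→U: 1; product = 2.
That gives 2 routes.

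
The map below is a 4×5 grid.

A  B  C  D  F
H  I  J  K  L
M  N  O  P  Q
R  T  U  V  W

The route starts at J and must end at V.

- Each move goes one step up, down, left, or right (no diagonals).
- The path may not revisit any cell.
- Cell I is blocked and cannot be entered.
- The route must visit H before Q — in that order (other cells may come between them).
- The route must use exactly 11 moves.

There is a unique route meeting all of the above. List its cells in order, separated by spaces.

J C B A H M N O P Q W V

The waypoints must appear in the order H, Q, with no cell reused.
Route from J: up 1 to C, left 2 to A, down 2 to M, right 4 to Q, down 1 to W, left 1 to V — 11 moves in all.
Check: order respected (H at step 4, Q at step 9); 11 moves as required.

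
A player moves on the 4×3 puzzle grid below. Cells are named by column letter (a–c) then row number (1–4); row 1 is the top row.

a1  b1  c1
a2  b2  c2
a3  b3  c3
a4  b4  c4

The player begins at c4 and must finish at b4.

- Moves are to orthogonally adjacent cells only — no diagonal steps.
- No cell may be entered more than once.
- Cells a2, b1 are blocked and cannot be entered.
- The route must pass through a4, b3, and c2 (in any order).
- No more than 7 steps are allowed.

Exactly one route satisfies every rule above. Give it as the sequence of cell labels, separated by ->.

The 7-move cap with required stops at a4, b3, c2 leaves no slack for detours.
Route from c4: 2× up (reaching c2), left to b2, down to b3, left to a3, down to a4, right to b4 — 7 moves in all.
Check: all required cells visited; 7 ≤ 7 moves.

c4 -> c3 -> c2 -> b2 -> b3 -> a3 -> a4 -> b4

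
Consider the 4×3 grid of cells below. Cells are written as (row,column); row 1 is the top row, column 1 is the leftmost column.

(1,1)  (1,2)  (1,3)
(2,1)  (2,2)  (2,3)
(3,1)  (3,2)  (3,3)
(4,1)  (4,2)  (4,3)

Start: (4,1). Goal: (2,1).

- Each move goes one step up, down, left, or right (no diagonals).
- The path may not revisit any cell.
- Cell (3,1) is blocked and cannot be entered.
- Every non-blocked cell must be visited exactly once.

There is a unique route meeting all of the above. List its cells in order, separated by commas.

(4,1), (4,2), (4,3), (3,3), (3,2), (2,2), (2,3), (1,3), (1,2), (1,1), (2,1)

Need to visit all 11 open cells exactly once, starting at (4,1) and ending at (2,1).
Cell (1,1) has only two open neighbours ((2,1) and (1,2)), so the path must pass straight through it: one of those is the cell it's entered from and the other is where it exits.
Route from (4,1): right 2 to (4,3), up 1 to (3,3), left 1 to (3,2), up 1 to (2,2), right 1 to (2,3), up 1 to (1,3), left 2 to (1,1), down 1 to (2,1) — 10 moves in all.
Check: all 11 open cells covered.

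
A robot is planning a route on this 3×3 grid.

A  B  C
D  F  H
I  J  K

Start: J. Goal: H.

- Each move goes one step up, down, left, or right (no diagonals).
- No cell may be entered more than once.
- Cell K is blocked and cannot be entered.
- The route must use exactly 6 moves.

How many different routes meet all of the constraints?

Need simple routes of exactly 6 moves from J to H (Manhattan distance 2, so 2 moves are spent on a detour and 2 undoing it).
Enumerating: J F D A B C H | J I D A B F H | J I D A B C H | J I D F B C H.
That gives 4 routes.

4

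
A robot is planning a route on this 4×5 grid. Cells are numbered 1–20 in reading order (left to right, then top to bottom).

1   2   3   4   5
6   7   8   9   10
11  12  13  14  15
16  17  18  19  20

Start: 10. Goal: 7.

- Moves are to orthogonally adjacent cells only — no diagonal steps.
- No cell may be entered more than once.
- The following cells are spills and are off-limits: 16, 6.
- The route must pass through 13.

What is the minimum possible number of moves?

5

Any route passes through 13 somewhere between 10 and 7. Summing Manhattan distances along the two legs (10 → 13 → 7) gives a lower bound of 3 + 2 = 5 moves.
A route of 5 moves achieves this: 10 → 15 → 14 → 13 → 8 → 7.
Since 5 matches the lower bound, it is optimal.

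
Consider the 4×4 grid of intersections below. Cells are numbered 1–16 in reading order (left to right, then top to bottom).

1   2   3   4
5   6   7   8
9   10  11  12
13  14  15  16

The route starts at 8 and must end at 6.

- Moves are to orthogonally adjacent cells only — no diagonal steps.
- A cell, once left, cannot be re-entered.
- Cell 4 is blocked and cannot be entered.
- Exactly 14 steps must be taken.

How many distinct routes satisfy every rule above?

Need simple routes of exactly 14 moves from 8 to 6 (Manhattan distance 2, so 6 moves are spent on a detour and 6 undoing it).
Enumerating: 8 12 16 15 11 7 3 2 1 5 9 13 14 10 6 | 8 12 16 15 11 10 14 13 9 5 1 2 3 7 6 | 8 12 16 15 14 13 9 5 1 2 3 7 11 10 6 | 8 12 16 15 14 13 9 10 11 7 3 2 1 5 6 | 8 7 3 2 1 5 9 13 14 15 16 12 11 10 6.
That gives 5 routes.

5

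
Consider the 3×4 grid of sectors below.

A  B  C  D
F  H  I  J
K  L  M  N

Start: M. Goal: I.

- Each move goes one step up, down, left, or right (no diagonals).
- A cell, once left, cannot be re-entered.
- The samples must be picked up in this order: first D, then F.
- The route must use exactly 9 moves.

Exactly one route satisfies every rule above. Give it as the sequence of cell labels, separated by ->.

M -> N -> J -> D -> C -> B -> A -> F -> H -> I

The waypoints must appear in the order D, F, with no cell reused.
Route from M: right 1 to N, up 2 to D, left 3 to A, down 1 to F, right 2 to I — 9 moves in all.
Check: order respected (D at step 3, F at step 7); 9 moves as required.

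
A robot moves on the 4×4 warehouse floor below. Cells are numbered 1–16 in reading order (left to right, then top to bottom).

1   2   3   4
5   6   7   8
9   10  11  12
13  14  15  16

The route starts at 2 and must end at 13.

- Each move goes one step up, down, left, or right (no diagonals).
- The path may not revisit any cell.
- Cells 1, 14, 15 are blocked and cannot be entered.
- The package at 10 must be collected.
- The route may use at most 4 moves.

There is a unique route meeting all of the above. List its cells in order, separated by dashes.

The 4-move cap with required stops at 10 leaves no slack for detours.
Route from 2: down 2 to 10, left 1 to 9, down 1 to 13 — 4 moves in all.
Check: all required cells visited; 4 ≤ 4 moves.

2 - 6 - 10 - 9 - 13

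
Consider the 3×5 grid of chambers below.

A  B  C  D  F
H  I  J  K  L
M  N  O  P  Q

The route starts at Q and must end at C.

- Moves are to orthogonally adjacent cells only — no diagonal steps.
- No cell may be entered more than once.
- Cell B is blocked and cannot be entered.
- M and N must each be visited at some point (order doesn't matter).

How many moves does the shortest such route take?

Any route passes through M and N in some order between Q and C. Summing Manhattan distances along each leg and taking the cheapest ordering (Q → M → N → C) gives a lower bound of 4 + 1 + 3 = 8 moves.
A route of 8 moves achieves this: Q → P → O → N → M → H → I → J → C.
Since 8 matches the lower bound, it is optimal.

8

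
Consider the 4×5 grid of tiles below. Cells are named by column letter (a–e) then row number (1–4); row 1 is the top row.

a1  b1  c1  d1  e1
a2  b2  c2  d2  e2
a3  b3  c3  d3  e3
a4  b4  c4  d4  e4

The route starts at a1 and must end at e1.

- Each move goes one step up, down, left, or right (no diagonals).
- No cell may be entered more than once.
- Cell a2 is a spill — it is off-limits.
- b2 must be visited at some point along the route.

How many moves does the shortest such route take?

6

Any route passes through b2 somewhere between a1 and e1. Summing Manhattan distances along the two legs (a1 → b2 → e1) gives a lower bound of 2 + 4 = 6 moves.
A route of 6 moves achieves this: a1 → b1 → b2 → c2 → c1 → d1 → e1.
Since 6 matches the lower bound, it is optimal.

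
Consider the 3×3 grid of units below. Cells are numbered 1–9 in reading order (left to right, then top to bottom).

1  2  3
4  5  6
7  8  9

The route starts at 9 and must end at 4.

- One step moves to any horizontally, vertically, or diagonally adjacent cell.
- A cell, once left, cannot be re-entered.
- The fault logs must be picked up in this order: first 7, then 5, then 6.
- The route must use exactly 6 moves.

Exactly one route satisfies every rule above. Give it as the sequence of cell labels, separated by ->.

9 -> 8 -> 7 -> 5 -> 6 -> 2 -> 4

The waypoints must appear in the order 7, 5, 6, with no cell reused.
Route from 9: left 2 to 7, up-right 1 to 5, right 1 to 6, up-left 1 to 2, down-left 1 to 4 — 6 moves in all.
Check: order respected (7 at step 2, 5 at step 3, 6 at step 4); 6 moves as required.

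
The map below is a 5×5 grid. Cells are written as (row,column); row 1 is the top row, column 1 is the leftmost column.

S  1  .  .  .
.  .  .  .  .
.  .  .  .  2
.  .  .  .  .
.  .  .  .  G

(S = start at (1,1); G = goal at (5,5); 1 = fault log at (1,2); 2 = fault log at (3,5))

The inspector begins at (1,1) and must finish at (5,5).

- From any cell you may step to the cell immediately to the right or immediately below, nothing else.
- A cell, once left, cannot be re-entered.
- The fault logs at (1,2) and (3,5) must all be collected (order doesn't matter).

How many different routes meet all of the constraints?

A right/down-only route from (1,1) to (5,5) makes exactly 4 down-moves and 4 right-moves in some order.
With no other constraints that would be C(8,4) = 70 routes.
A monotone route can only reach the required cells in the order (1,2), (3,5), so split there and multiply the segment counts: (1,1)→(1,2): 1; (1,2)→(3,5): 10; (3,5)→(5,5): 1; product = 10.
That gives 10 routes.

10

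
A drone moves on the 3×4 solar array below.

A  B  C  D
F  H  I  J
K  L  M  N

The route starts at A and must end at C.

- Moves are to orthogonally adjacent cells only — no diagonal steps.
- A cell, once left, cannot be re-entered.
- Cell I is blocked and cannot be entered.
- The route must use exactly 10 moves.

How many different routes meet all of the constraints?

Need simple routes of exactly 10 moves from A to C (Manhattan distance 2, so 4 moves are spent on a detour and 4 undoing it).
Enumerating: A B H F K L M N J D C.
That gives 1 route.

1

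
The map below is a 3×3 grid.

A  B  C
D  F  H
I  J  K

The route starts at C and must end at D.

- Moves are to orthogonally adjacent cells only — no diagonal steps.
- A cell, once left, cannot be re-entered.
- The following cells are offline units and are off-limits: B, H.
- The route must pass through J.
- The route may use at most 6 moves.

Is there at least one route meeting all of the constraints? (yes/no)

no

The blocked cells wall J off from C completely — no sequence of moves reaches it at all, so no route can satisfy the rules.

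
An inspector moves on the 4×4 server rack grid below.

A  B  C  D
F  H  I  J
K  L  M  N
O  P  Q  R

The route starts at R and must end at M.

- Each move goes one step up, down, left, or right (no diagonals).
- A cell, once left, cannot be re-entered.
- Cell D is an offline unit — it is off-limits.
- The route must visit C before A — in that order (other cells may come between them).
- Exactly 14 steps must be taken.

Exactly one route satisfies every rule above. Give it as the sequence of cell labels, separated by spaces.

R N J I C B A F H L K O P Q M

The waypoints must appear in the order C, A, with no cell reused.
Route from R: 2× up (reaching J), left to I, up to C, 2× left (reaching A), down to F, right to H, down to L, left to K, down to O, 2× right (reaching Q), up to M — 14 moves in all.
Check: order respected (C at step 4, A at step 6); 14 moves as required.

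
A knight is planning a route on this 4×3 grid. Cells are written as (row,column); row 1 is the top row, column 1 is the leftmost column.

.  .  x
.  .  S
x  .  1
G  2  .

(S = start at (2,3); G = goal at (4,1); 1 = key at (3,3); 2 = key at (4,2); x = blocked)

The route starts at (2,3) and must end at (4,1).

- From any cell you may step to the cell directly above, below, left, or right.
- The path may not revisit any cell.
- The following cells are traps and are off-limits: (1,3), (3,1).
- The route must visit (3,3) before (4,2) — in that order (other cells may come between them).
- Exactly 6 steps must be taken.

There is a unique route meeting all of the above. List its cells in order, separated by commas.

(2,3), (2,2), (3,2), (3,3), (4,3), (4,2), (4,1)

The waypoints must appear in the order (3,3), (4,2), with no cell reused.
Route from (2,3): left 1 to (2,2), down 1 to (3,2), right 1 to (3,3), down 1 to (4,3), left 2 to (4,1) — 6 moves in all.
Check: order respected (1 at step 3, 2 at step 5); 6 moves as required.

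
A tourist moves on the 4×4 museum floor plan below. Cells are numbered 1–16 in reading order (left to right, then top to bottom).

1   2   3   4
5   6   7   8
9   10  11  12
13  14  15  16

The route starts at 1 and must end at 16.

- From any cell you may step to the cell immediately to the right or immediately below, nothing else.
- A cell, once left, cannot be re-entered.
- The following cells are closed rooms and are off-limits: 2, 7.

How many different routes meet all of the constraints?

A right/down-only route from 1 to 16 makes exactly 3 down-moves and 3 right-moves in some order.
With no other constraints that would be C(6,3) = 20 routes.
Subtract routes through each blocked cell (inclusion–exclusion for overlaps): − through 2: 10 − through 7: 9 + through 2&7: 6 → 7.
That gives 7 routes.

7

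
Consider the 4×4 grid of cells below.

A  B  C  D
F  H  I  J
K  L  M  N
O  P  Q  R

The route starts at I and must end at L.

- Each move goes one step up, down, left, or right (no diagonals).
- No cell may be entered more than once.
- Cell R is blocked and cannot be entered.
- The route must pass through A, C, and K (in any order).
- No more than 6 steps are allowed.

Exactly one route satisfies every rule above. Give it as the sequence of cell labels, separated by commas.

Any route must reach A, C, and K and still end at L within 6 moves, so the order of the required stops is forced.
Route from I: up 1 to C, left 2 to A, down 2 to K, right 1 to L — 6 moves in all.
Check: all required cells visited; 6 ≤ 6 moves.

I, C, B, A, F, K, L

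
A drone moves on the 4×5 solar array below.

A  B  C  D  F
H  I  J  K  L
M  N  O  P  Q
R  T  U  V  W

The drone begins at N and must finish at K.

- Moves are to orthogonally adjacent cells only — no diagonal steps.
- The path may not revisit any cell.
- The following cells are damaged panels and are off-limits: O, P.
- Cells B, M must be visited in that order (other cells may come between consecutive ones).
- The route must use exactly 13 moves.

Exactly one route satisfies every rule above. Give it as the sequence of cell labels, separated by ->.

N -> I -> B -> A -> H -> M -> R -> T -> U -> V -> W -> Q -> L -> K

The waypoints must appear in the order B, M, with no cell reused.
Route from N: 2× up (reaching B), left to A, 3× down (reaching R), 4× right (reaching W), 2× up (reaching L), left to K — 13 moves in all.
Check: order respected (B at step 2, M at step 5); 13 moves as required.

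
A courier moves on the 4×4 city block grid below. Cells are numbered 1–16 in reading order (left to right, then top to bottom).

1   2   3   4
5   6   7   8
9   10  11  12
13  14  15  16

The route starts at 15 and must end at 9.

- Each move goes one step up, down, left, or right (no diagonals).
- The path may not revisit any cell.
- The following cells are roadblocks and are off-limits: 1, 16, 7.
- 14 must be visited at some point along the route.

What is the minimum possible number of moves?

Any route passes through 14 somewhere between 15 and 9. Summing Manhattan distances along the two legs (15 → 14 → 9) gives a lower bound of 1 + 2 = 3 moves.
A route of 3 moves achieves this: 15 → 14 → 10 → 9.
Since 3 matches the lower bound, it is optimal.

3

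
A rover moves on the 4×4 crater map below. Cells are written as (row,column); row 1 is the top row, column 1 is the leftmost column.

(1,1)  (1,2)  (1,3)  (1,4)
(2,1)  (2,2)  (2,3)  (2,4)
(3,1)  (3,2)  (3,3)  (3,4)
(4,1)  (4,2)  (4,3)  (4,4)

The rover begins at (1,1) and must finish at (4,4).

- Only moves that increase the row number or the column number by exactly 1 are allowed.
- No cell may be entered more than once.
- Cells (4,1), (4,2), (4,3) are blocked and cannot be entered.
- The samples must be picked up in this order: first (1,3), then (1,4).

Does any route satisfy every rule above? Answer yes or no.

One route that works: (1,1) → (1,2) → (1,3) → (1,4) → (2,4) → (3,4) → (4,4).

yes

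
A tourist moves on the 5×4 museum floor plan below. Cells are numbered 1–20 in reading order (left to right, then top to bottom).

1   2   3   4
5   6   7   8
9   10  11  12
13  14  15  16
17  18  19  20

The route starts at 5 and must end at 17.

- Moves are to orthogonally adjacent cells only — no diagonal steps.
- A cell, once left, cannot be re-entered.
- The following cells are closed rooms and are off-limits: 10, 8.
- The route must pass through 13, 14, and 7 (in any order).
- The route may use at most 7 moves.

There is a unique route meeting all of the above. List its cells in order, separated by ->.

5 -> 6 -> 7 -> 11 -> 15 -> 14 -> 13 -> 17

The budget equals the shortest possible length, so every move has to be on a shortest route through the required cells.
Route from 5: 2× right (reaching 7), 2× down (reaching 15), 2× left (reaching 13), down to 17 — 7 moves in all.
Check: all required cells visited; 7 ≤ 7 moves.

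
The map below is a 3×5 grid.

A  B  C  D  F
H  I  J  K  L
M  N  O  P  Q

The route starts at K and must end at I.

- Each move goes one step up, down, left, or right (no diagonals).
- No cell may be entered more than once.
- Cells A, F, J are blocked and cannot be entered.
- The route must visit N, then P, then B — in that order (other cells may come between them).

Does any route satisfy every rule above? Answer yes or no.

no

Even ignoring the required order, no revisit-free route from K to I manages to pass through all of N, P, and B: branching out from K, every path either misses one of them or, having collected them, can no longer reach I without re-entering a cell.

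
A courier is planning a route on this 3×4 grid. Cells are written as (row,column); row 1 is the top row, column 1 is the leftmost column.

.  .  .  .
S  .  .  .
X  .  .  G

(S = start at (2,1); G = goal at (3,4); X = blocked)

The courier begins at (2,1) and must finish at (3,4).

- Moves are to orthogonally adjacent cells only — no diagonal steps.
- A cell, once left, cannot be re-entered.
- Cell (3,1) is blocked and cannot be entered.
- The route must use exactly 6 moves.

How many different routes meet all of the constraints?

11

Need simple routes of exactly 6 moves from (2,1) to (3,4) (Manhattan distance 4, so 1 moves are spent on a detour and 1 undoing it).
Branch systematically from the start, pruning whenever the remaining move budget drops below the Manhattan distance to (3,4) or differs from it in parity. Grouping the completions by first move — via (1,1): 6; via (2,2): 5 — and summing: 6 + 5 = 11.
That gives 11 routes.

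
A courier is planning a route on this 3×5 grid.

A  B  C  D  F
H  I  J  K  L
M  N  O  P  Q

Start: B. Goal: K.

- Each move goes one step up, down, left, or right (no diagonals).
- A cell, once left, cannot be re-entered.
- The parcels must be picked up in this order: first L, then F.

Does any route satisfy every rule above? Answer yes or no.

One route that works: B → I → N → O → P → Q → L → F → D → K.

yes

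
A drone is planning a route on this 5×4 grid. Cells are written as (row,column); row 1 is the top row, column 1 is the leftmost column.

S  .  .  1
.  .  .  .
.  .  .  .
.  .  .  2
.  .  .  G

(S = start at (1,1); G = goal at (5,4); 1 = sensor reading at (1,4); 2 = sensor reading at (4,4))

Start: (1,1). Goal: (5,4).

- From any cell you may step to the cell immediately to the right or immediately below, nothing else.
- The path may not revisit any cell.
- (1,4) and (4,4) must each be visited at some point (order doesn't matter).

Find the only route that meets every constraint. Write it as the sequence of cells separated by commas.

(1,1), (1,2), (1,3), (1,4), (2,4), (3,4), (4,4), (5,4)

Moves only go right or down, so the column and row indices never decrease.
Route from (1,1): 3× right (reaching (1,4)), 4× down (reaching (5,4)) — 7 moves in all.
Check: all required cells visited.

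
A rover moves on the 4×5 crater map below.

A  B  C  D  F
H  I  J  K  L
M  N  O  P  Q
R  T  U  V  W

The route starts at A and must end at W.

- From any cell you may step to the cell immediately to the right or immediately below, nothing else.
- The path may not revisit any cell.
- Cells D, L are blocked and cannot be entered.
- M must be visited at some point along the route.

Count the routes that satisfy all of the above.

5

A right/down-only route from A to W makes exactly 3 down-moves and 4 right-moves in some order.
With no other constraints that would be C(7,3) = 35 routes.
Split at M and multiply the segment counts (each segment already excludes blocked cells): A→M: 1; M→W: 5; product = 5.
That gives 5 routes.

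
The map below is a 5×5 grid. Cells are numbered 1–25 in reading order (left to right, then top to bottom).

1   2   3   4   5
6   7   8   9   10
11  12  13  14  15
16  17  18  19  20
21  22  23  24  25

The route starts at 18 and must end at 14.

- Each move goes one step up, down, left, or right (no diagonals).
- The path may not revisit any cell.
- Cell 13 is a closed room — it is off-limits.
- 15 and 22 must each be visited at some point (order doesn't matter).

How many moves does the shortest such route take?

8

Any route passes through 15 and 22 in some order between 18 and 14. Summing Manhattan distances along each leg and taking the cheapest ordering (18 → 22 → 15 → 14) gives a lower bound of 2 + 5 + 1 = 8 moves.
A route of 8 moves achieves this: 18 → 17 → 22 → 23 → 24 → 19 → 20 → 15 → 14.
Since 8 matches the lower bound, it is optimal.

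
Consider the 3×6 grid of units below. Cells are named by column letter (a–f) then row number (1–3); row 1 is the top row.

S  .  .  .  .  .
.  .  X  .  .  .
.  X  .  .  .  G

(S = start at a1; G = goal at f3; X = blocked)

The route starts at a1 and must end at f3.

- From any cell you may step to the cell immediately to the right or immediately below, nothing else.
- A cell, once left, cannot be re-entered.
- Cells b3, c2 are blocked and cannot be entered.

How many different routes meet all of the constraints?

A right/down-only route from a1 to f3 makes exactly 2 down-moves and 5 right-moves in some order.
With no other constraints that would be C(7,2) = 21 routes.
Subtract routes through each blocked cell (inclusion–exclusion for overlaps): − through c2: 12 − through b3: 3 → 6.
That gives 6 routes.

6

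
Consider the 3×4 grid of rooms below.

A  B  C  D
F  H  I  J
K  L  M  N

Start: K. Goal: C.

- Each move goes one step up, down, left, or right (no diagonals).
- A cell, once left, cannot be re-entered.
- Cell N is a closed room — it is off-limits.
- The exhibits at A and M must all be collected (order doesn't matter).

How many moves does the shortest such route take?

Any route passes through A and M in some order between K and C. Summing Manhattan distances along each leg and taking the cheapest ordering (K → A → M → C) gives a lower bound of 2 + 4 + 2 = 8 moves.
A route of 8 moves achieves this: K → F → A → B → H → L → M → I → C.
Since 8 matches the lower bound, it is optimal.

8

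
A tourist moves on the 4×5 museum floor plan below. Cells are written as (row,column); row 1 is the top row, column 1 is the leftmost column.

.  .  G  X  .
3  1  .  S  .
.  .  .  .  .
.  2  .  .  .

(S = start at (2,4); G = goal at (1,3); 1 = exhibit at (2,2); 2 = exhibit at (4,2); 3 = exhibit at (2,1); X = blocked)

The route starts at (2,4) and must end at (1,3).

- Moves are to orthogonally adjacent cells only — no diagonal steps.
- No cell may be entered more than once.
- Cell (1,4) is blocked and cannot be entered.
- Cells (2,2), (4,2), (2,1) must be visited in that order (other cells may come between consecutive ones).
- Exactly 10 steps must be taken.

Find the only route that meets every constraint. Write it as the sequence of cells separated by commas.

The waypoints must appear in the order (2,2), (4,2), (2,1), with no cell reused.
Route from (2,4): 2× left (reaching (2,2)), 2× down (reaching (4,2)), left to (4,1), 3× up (reaching (1,1)), 2× right (reaching (1,3)) — 10 moves in all.
Check: order respected (1 at step 2, 2 at step 4, 3 at step 7); 10 moves as required.

(2,4), (2,3), (2,2), (3,2), (4,2), (4,1), (3,1), (2,1), (1,1), (1,2), (1,3)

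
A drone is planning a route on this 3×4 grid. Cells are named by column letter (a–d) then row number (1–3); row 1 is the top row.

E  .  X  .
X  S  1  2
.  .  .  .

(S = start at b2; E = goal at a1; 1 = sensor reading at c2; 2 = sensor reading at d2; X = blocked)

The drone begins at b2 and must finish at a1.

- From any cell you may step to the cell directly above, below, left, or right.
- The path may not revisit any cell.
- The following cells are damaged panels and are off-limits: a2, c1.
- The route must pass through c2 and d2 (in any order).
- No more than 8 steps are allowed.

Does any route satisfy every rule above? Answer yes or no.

no

Every way from c2 onward to a1 runs back through b2, which the route has already used — so it cannot be completed without a revisit.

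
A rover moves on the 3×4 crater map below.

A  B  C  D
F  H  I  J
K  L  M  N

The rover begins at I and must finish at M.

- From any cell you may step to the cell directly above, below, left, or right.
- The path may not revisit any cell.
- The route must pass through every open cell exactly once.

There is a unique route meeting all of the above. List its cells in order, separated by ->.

I -> H -> L -> K -> F -> A -> B -> C -> D -> J -> N -> M

Need to visit all 12 open cells exactly once, starting at I and ending at M.
Route from I: left to H, down to L, left to K, 2× up (reaching A), 3× right (reaching D), 2× down (reaching N), left to M — 11 moves in all.
Check: all 12 open cells covered.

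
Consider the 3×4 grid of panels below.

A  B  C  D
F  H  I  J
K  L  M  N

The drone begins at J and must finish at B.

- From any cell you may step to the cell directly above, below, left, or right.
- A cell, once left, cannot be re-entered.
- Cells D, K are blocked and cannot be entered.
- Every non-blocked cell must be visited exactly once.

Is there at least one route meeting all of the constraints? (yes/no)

no

Exhausting the options from J, every branch either dead-ends against blocked cells, would have to re-enter a cell already used, or reaches the goal with a constraint still unmet.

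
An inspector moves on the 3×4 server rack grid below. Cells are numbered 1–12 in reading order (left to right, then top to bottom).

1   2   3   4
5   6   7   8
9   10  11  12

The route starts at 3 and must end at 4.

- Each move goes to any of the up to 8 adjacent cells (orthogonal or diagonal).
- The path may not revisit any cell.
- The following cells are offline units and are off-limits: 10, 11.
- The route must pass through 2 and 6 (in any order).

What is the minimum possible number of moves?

Any route passes through 2 and 6 in some order between 3 and 4. Summing Chebyshev distances along each leg and taking the cheapest ordering (3 → 6 → 2 → 4) gives a lower bound of 1 + 1 + 2 = 4 moves.
A route of 4 moves achieves this: 3 → 2 → 6 → 7 → 4.
Since 4 matches the lower bound, it is optimal.

4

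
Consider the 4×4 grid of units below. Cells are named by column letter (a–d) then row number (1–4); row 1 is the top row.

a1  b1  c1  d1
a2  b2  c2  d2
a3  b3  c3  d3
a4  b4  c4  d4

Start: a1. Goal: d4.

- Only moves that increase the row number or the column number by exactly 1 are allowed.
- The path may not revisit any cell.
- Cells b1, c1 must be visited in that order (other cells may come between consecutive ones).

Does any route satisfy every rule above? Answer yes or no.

One route that works: a1 → b1 → c1 → c2 → c3 → c4 → d4.

yes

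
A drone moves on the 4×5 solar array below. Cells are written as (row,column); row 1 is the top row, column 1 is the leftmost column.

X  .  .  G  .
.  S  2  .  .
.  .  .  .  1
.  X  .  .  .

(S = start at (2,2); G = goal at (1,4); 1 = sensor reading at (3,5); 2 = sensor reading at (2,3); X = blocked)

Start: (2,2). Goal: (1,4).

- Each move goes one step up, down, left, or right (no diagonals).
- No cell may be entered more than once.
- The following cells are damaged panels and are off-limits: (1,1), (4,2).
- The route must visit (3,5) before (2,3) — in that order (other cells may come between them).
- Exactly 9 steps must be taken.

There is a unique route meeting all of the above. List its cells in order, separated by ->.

The waypoints must appear in the order (3,5), (2,3), with no cell reused.
Route from (2,2): down to (3,2), 3× right (reaching (3,5)), up to (2,5), 2× left (reaching (2,3)), up to (1,3), right to (1,4) — 9 moves in all.
Check: order respected (1 at step 4, 2 at step 7); 9 moves as required.

(2,2) -> (3,2) -> (3,3) -> (3,4) -> (3,5) -> (2,5) -> (2,4) -> (2,3) -> (1,3) -> (1,4)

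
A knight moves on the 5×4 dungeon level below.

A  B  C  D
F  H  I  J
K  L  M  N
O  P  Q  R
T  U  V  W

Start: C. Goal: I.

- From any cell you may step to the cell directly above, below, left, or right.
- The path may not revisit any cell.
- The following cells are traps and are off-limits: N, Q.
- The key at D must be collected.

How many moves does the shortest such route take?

3

Any route passes through D somewhere between C and I. Summing Manhattan distances along the two legs (C → D → I) gives a lower bound of 1 + 2 = 3 moves.
A route of 3 moves achieves this: C → D → J → I.
Since 3 matches the lower bound, it is optimal.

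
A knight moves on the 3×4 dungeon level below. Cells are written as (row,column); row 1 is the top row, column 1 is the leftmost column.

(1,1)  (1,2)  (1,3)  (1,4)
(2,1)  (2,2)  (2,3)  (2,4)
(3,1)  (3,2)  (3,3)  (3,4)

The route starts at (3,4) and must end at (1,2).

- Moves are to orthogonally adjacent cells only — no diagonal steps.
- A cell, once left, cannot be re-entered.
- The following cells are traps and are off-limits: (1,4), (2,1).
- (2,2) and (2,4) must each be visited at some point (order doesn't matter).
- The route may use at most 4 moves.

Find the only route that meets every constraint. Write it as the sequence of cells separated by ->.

(3,4) -> (2,4) -> (2,3) -> (2,2) -> (1,2)

The 4-move cap with required stops at (2,2), (2,4) leaves no slack for detours.
Route from (3,4): up to (2,4), 2× left (reaching (2,2)), up to (1,2) — 4 moves in all.
Check: all required cells visited; 4 ≤ 4 moves.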